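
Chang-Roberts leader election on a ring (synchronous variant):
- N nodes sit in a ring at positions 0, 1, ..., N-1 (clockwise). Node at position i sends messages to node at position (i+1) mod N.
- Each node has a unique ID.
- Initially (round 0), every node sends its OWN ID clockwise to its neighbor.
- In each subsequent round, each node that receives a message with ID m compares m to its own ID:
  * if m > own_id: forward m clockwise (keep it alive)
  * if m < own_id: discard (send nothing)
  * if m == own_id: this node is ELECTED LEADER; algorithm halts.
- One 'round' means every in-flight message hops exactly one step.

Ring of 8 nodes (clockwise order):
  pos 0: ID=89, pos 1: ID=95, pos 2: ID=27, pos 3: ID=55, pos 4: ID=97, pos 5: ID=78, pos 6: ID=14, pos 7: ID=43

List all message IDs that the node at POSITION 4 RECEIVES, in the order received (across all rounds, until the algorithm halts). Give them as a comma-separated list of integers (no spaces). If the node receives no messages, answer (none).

Round 1: pos1(id95) recv 89: drop; pos2(id27) recv 95: fwd; pos3(id55) recv 27: drop; pos4(id97) recv 55: drop; pos5(id78) recv 97: fwd; pos6(id14) recv 78: fwd; pos7(id43) recv 14: drop; pos0(id89) recv 43: drop
Round 2: pos3(id55) recv 95: fwd; pos6(id14) recv 97: fwd; pos7(id43) recv 78: fwd
Round 3: pos4(id97) recv 95: drop; pos7(id43) recv 97: fwd; pos0(id89) recv 78: drop
Round 4: pos0(id89) recv 97: fwd
Round 5: pos1(id95) recv 97: fwd
Round 6: pos2(id27) recv 97: fwd
Round 7: pos3(id55) recv 97: fwd
Round 8: pos4(id97) recv 97: ELECTED

Answer: 55,95,97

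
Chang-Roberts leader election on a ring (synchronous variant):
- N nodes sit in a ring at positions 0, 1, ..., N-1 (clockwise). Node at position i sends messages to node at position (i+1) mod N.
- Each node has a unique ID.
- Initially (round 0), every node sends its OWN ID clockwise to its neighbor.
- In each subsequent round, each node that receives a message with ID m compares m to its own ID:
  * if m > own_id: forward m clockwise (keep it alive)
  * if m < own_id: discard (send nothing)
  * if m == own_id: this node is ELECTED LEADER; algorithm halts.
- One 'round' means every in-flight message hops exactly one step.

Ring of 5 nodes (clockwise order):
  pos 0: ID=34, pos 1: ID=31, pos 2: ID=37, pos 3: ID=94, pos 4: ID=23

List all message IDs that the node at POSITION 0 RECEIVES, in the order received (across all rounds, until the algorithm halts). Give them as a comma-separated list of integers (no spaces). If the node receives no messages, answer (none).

Round 1: pos1(id31) recv 34: fwd; pos2(id37) recv 31: drop; pos3(id94) recv 37: drop; pos4(id23) recv 94: fwd; pos0(id34) recv 23: drop
Round 2: pos2(id37) recv 34: drop; pos0(id34) recv 94: fwd
Round 3: pos1(id31) recv 94: fwd
Round 4: pos2(id37) recv 94: fwd
Round 5: pos3(id94) recv 94: ELECTED

Answer: 23,94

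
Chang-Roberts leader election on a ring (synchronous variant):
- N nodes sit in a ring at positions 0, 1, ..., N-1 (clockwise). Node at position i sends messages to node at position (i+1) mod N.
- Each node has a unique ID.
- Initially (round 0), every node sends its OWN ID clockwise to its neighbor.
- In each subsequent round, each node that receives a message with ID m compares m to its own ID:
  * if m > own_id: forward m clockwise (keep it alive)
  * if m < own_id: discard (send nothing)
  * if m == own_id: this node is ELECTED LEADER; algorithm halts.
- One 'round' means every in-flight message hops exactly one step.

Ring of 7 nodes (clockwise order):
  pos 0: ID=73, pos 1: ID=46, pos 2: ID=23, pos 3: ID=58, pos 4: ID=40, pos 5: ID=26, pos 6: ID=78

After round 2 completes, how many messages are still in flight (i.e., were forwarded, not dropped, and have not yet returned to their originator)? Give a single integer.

Round 1: pos1(id46) recv 73: fwd; pos2(id23) recv 46: fwd; pos3(id58) recv 23: drop; pos4(id40) recv 58: fwd; pos5(id26) recv 40: fwd; pos6(id78) recv 26: drop; pos0(id73) recv 78: fwd
Round 2: pos2(id23) recv 73: fwd; pos3(id58) recv 46: drop; pos5(id26) recv 58: fwd; pos6(id78) recv 40: drop; pos1(id46) recv 78: fwd
After round 2: 3 messages still in flight

Answer: 3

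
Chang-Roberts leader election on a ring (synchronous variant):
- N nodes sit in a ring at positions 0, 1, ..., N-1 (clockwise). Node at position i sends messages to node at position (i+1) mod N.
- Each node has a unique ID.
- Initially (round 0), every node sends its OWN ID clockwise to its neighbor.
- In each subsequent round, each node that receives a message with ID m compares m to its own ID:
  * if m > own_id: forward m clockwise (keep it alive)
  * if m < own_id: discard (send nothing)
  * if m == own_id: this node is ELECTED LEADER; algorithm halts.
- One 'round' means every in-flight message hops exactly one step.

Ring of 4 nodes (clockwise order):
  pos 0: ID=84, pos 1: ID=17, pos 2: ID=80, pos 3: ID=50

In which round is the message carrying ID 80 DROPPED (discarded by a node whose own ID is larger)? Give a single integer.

Answer: 2

Derivation:
Round 1: pos1(id17) recv 84: fwd; pos2(id80) recv 17: drop; pos3(id50) recv 80: fwd; pos0(id84) recv 50: drop
Round 2: pos2(id80) recv 84: fwd; pos0(id84) recv 80: drop
Round 3: pos3(id50) recv 84: fwd
Round 4: pos0(id84) recv 84: ELECTED
Message ID 80 originates at pos 2; dropped at pos 0 in round 2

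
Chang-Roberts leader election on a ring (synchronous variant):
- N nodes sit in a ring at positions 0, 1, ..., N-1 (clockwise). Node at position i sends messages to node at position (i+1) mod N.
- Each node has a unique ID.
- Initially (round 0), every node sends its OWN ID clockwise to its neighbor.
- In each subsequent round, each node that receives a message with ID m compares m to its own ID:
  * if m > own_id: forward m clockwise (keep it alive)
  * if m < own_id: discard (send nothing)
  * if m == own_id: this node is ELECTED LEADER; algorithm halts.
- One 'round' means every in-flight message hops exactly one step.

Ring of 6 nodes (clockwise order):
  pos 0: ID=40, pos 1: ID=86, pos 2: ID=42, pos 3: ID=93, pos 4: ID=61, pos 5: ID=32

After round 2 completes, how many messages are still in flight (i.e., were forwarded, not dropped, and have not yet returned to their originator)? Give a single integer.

Round 1: pos1(id86) recv 40: drop; pos2(id42) recv 86: fwd; pos3(id93) recv 42: drop; pos4(id61) recv 93: fwd; pos5(id32) recv 61: fwd; pos0(id40) recv 32: drop
Round 2: pos3(id93) recv 86: drop; pos5(id32) recv 93: fwd; pos0(id40) recv 61: fwd
After round 2: 2 messages still in flight

Answer: 2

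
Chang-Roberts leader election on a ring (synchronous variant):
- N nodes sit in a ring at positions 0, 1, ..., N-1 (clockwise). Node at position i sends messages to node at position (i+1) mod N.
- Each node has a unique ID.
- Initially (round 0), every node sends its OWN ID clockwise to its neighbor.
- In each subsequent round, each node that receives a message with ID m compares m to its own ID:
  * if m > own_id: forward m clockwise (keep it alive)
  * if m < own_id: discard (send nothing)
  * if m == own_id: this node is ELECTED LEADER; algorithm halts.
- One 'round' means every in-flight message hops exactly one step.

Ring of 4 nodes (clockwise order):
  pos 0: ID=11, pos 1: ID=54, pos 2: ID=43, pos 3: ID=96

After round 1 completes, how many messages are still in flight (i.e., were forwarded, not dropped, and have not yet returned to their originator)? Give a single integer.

Answer: 2

Derivation:
Round 1: pos1(id54) recv 11: drop; pos2(id43) recv 54: fwd; pos3(id96) recv 43: drop; pos0(id11) recv 96: fwd
After round 1: 2 messages still in flight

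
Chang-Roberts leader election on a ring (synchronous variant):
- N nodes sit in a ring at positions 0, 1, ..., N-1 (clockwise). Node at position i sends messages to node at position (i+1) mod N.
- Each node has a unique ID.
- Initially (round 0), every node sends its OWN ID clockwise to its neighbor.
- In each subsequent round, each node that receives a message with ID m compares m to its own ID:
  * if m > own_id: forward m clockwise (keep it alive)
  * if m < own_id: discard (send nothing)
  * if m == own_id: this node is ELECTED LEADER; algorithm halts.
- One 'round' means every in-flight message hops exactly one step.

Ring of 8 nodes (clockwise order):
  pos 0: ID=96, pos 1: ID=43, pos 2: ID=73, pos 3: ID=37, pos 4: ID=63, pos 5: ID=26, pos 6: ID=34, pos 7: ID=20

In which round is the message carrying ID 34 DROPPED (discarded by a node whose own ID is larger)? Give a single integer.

Answer: 2

Derivation:
Round 1: pos1(id43) recv 96: fwd; pos2(id73) recv 43: drop; pos3(id37) recv 73: fwd; pos4(id63) recv 37: drop; pos5(id26) recv 63: fwd; pos6(id34) recv 26: drop; pos7(id20) recv 34: fwd; pos0(id96) recv 20: drop
Round 2: pos2(id73) recv 96: fwd; pos4(id63) recv 73: fwd; pos6(id34) recv 63: fwd; pos0(id96) recv 34: drop
Round 3: pos3(id37) recv 96: fwd; pos5(id26) recv 73: fwd; pos7(id20) recv 63: fwd
Round 4: pos4(id63) recv 96: fwd; pos6(id34) recv 73: fwd; pos0(id96) recv 63: drop
Round 5: pos5(id26) recv 96: fwd; pos7(id20) recv 73: fwd
Round 6: pos6(id34) recv 96: fwd; pos0(id96) recv 73: drop
Round 7: pos7(id20) recv 96: fwd
Round 8: pos0(id96) recv 96: ELECTED
Message ID 34 originates at pos 6; dropped at pos 0 in round 2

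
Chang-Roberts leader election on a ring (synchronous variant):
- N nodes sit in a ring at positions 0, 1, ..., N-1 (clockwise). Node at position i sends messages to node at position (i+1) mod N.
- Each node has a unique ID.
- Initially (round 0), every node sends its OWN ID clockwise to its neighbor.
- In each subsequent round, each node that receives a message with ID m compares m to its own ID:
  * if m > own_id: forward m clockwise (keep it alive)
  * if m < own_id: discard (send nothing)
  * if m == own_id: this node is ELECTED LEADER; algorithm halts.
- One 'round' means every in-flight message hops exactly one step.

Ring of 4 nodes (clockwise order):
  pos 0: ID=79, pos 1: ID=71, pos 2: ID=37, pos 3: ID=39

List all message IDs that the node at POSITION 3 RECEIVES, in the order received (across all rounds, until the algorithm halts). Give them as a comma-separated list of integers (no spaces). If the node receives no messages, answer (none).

Round 1: pos1(id71) recv 79: fwd; pos2(id37) recv 71: fwd; pos3(id39) recv 37: drop; pos0(id79) recv 39: drop
Round 2: pos2(id37) recv 79: fwd; pos3(id39) recv 71: fwd
Round 3: pos3(id39) recv 79: fwd; pos0(id79) recv 71: drop
Round 4: pos0(id79) recv 79: ELECTED

Answer: 37,71,79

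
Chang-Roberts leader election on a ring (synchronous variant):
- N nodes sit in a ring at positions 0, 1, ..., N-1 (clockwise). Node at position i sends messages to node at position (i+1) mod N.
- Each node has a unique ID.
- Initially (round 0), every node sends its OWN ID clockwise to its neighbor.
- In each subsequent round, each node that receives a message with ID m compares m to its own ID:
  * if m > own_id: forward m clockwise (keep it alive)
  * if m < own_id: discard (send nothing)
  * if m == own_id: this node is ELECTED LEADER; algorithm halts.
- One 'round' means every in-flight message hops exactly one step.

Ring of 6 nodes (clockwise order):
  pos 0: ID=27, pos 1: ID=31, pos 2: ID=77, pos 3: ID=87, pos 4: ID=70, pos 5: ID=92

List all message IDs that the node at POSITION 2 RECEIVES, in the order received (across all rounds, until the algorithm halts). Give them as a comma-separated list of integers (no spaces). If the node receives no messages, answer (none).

Answer: 31,92

Derivation:
Round 1: pos1(id31) recv 27: drop; pos2(id77) recv 31: drop; pos3(id87) recv 77: drop; pos4(id70) recv 87: fwd; pos5(id92) recv 70: drop; pos0(id27) recv 92: fwd
Round 2: pos5(id92) recv 87: drop; pos1(id31) recv 92: fwd
Round 3: pos2(id77) recv 92: fwd
Round 4: pos3(id87) recv 92: fwd
Round 5: pos4(id70) recv 92: fwd
Round 6: pos5(id92) recv 92: ELECTED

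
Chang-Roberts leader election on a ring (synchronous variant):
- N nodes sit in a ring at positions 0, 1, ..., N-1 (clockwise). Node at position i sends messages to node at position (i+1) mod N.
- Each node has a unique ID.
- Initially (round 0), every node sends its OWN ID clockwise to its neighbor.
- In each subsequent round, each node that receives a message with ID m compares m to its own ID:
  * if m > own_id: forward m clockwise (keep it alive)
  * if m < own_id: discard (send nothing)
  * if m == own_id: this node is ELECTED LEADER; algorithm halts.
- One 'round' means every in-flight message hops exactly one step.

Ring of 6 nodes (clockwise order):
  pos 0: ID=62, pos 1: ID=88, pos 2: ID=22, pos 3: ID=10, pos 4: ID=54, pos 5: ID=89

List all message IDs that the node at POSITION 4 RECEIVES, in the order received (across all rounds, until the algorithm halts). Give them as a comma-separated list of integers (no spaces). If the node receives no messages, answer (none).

Answer: 10,22,88,89

Derivation:
Round 1: pos1(id88) recv 62: drop; pos2(id22) recv 88: fwd; pos3(id10) recv 22: fwd; pos4(id54) recv 10: drop; pos5(id89) recv 54: drop; pos0(id62) recv 89: fwd
Round 2: pos3(id10) recv 88: fwd; pos4(id54) recv 22: drop; pos1(id88) recv 89: fwd
Round 3: pos4(id54) recv 88: fwd; pos2(id22) recv 89: fwd
Round 4: pos5(id89) recv 88: drop; pos3(id10) recv 89: fwd
Round 5: pos4(id54) recv 89: fwd
Round 6: pos5(id89) recv 89: ELECTED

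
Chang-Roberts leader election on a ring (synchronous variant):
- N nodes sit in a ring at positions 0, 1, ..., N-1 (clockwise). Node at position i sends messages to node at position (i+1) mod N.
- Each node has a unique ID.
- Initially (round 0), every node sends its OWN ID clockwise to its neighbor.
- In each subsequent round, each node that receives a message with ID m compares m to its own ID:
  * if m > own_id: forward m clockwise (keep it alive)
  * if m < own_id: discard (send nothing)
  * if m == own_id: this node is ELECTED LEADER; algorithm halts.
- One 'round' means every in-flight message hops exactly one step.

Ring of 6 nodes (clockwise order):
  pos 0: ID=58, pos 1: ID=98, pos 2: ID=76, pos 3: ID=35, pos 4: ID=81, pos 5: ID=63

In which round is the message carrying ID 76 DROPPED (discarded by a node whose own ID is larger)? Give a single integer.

Answer: 2

Derivation:
Round 1: pos1(id98) recv 58: drop; pos2(id76) recv 98: fwd; pos3(id35) recv 76: fwd; pos4(id81) recv 35: drop; pos5(id63) recv 81: fwd; pos0(id58) recv 63: fwd
Round 2: pos3(id35) recv 98: fwd; pos4(id81) recv 76: drop; pos0(id58) recv 81: fwd; pos1(id98) recv 63: drop
Round 3: pos4(id81) recv 98: fwd; pos1(id98) recv 81: drop
Round 4: pos5(id63) recv 98: fwd
Round 5: pos0(id58) recv 98: fwd
Round 6: pos1(id98) recv 98: ELECTED
Message ID 76 originates at pos 2; dropped at pos 4 in round 2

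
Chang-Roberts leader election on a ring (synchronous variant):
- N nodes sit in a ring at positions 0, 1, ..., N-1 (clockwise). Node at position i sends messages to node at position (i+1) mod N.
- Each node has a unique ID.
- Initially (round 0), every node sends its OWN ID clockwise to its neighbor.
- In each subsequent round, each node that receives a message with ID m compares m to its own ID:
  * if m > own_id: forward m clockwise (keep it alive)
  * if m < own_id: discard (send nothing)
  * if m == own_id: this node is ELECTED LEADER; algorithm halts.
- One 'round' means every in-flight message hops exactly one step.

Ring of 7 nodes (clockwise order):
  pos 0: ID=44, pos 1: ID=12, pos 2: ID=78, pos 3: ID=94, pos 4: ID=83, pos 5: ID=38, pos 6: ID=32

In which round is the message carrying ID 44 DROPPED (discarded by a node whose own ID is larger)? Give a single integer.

Answer: 2

Derivation:
Round 1: pos1(id12) recv 44: fwd; pos2(id78) recv 12: drop; pos3(id94) recv 78: drop; pos4(id83) recv 94: fwd; pos5(id38) recv 83: fwd; pos6(id32) recv 38: fwd; pos0(id44) recv 32: drop
Round 2: pos2(id78) recv 44: drop; pos5(id38) recv 94: fwd; pos6(id32) recv 83: fwd; pos0(id44) recv 38: drop
Round 3: pos6(id32) recv 94: fwd; pos0(id44) recv 83: fwd
Round 4: pos0(id44) recv 94: fwd; pos1(id12) recv 83: fwd
Round 5: pos1(id12) recv 94: fwd; pos2(id78) recv 83: fwd
Round 6: pos2(id78) recv 94: fwd; pos3(id94) recv 83: drop
Round 7: pos3(id94) recv 94: ELECTED
Message ID 44 originates at pos 0; dropped at pos 2 in round 2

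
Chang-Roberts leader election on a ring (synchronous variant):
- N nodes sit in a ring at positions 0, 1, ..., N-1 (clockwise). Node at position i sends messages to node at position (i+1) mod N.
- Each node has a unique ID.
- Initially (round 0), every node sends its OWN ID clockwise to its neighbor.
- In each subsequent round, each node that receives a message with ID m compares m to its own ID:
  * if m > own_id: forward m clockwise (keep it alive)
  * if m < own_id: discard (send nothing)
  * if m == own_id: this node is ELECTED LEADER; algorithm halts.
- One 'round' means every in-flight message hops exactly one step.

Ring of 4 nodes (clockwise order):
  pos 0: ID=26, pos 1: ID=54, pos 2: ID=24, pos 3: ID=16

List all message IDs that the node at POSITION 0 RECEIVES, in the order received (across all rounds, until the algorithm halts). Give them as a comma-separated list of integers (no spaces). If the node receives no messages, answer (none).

Round 1: pos1(id54) recv 26: drop; pos2(id24) recv 54: fwd; pos3(id16) recv 24: fwd; pos0(id26) recv 16: drop
Round 2: pos3(id16) recv 54: fwd; pos0(id26) recv 24: drop
Round 3: pos0(id26) recv 54: fwd
Round 4: pos1(id54) recv 54: ELECTED

Answer: 16,24,54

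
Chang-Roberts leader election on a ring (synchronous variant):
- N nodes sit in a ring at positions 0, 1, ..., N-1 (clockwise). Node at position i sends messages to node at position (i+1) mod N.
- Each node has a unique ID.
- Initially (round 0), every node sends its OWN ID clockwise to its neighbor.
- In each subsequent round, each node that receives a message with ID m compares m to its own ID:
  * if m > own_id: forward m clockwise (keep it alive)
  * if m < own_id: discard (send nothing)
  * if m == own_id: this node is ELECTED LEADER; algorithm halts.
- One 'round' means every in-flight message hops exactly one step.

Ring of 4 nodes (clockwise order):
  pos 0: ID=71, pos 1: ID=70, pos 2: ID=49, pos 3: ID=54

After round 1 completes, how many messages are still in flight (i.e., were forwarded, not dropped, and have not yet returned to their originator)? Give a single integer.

Answer: 2

Derivation:
Round 1: pos1(id70) recv 71: fwd; pos2(id49) recv 70: fwd; pos3(id54) recv 49: drop; pos0(id71) recv 54: drop
After round 1: 2 messages still in flight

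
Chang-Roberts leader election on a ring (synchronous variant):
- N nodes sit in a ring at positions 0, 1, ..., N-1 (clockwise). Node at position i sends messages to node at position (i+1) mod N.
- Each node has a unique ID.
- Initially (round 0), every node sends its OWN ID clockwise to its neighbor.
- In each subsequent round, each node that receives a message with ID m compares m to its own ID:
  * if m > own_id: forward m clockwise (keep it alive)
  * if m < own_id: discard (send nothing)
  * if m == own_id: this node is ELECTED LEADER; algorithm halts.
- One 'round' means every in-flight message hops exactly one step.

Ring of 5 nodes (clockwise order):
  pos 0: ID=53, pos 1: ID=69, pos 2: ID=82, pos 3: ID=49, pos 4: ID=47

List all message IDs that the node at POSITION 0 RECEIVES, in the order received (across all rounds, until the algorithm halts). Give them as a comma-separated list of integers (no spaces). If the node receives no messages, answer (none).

Round 1: pos1(id69) recv 53: drop; pos2(id82) recv 69: drop; pos3(id49) recv 82: fwd; pos4(id47) recv 49: fwd; pos0(id53) recv 47: drop
Round 2: pos4(id47) recv 82: fwd; pos0(id53) recv 49: drop
Round 3: pos0(id53) recv 82: fwd
Round 4: pos1(id69) recv 82: fwd
Round 5: pos2(id82) recv 82: ELECTED

Answer: 47,49,82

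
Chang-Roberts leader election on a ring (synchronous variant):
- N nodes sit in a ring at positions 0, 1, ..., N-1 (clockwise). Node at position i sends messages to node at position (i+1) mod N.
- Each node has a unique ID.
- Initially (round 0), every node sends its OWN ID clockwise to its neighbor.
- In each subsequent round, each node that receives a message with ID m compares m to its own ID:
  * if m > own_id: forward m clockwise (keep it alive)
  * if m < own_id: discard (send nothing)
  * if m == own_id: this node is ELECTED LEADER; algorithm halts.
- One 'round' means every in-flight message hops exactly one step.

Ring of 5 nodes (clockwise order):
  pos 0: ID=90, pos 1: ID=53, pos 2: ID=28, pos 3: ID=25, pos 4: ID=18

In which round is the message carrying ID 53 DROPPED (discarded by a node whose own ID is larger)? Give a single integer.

Round 1: pos1(id53) recv 90: fwd; pos2(id28) recv 53: fwd; pos3(id25) recv 28: fwd; pos4(id18) recv 25: fwd; pos0(id90) recv 18: drop
Round 2: pos2(id28) recv 90: fwd; pos3(id25) recv 53: fwd; pos4(id18) recv 28: fwd; pos0(id90) recv 25: drop
Round 3: pos3(id25) recv 90: fwd; pos4(id18) recv 53: fwd; pos0(id90) recv 28: drop
Round 4: pos4(id18) recv 90: fwd; pos0(id90) recv 53: drop
Round 5: pos0(id90) recv 90: ELECTED
Message ID 53 originates at pos 1; dropped at pos 0 in round 4

Answer: 4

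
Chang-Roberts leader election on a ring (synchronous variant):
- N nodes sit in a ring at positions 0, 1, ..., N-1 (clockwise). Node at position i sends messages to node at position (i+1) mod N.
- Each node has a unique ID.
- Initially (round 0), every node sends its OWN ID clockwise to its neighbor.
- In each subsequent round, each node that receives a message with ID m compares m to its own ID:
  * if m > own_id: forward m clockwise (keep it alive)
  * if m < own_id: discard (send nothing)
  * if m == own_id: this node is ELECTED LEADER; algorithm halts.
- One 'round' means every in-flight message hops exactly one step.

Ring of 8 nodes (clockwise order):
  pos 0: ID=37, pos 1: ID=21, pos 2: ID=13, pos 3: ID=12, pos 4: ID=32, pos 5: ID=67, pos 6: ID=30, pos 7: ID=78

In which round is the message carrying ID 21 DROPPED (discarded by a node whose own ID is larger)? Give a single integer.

Answer: 3

Derivation:
Round 1: pos1(id21) recv 37: fwd; pos2(id13) recv 21: fwd; pos3(id12) recv 13: fwd; pos4(id32) recv 12: drop; pos5(id67) recv 32: drop; pos6(id30) recv 67: fwd; pos7(id78) recv 30: drop; pos0(id37) recv 78: fwd
Round 2: pos2(id13) recv 37: fwd; pos3(id12) recv 21: fwd; pos4(id32) recv 13: drop; pos7(id78) recv 67: drop; pos1(id21) recv 78: fwd
Round 3: pos3(id12) recv 37: fwd; pos4(id32) recv 21: drop; pos2(id13) recv 78: fwd
Round 4: pos4(id32) recv 37: fwd; pos3(id12) recv 78: fwd
Round 5: pos5(id67) recv 37: drop; pos4(id32) recv 78: fwd
Round 6: pos5(id67) recv 78: fwd
Round 7: pos6(id30) recv 78: fwd
Round 8: pos7(id78) recv 78: ELECTED
Message ID 21 originates at pos 1; dropped at pos 4 in round 3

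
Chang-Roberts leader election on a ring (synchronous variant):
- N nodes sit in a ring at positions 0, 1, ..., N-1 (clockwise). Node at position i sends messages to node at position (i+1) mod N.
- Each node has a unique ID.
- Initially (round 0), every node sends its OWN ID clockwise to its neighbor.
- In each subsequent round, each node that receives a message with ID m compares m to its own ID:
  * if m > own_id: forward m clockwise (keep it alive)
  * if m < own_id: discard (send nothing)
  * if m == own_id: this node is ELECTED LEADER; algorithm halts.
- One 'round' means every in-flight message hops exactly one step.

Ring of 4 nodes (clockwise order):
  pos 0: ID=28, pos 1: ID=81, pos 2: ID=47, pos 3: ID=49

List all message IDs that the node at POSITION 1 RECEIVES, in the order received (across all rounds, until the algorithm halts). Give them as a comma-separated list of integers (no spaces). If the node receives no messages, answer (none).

Answer: 28,49,81

Derivation:
Round 1: pos1(id81) recv 28: drop; pos2(id47) recv 81: fwd; pos3(id49) recv 47: drop; pos0(id28) recv 49: fwd
Round 2: pos3(id49) recv 81: fwd; pos1(id81) recv 49: drop
Round 3: pos0(id28) recv 81: fwd
Round 4: pos1(id81) recv 81: ELECTED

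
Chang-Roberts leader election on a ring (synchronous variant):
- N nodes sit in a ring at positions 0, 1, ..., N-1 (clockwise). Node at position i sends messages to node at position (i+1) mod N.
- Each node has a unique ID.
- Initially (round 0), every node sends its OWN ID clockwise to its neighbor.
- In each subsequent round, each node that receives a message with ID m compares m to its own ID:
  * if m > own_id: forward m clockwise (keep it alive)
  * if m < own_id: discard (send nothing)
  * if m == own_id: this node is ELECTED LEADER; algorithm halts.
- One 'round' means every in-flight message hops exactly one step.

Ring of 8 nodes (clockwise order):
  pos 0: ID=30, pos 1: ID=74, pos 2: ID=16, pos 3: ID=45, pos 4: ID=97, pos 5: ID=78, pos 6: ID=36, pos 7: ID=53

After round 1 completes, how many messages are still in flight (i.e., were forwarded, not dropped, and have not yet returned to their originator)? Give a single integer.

Answer: 4

Derivation:
Round 1: pos1(id74) recv 30: drop; pos2(id16) recv 74: fwd; pos3(id45) recv 16: drop; pos4(id97) recv 45: drop; pos5(id78) recv 97: fwd; pos6(id36) recv 78: fwd; pos7(id53) recv 36: drop; pos0(id30) recv 53: fwd
After round 1: 4 messages still in flight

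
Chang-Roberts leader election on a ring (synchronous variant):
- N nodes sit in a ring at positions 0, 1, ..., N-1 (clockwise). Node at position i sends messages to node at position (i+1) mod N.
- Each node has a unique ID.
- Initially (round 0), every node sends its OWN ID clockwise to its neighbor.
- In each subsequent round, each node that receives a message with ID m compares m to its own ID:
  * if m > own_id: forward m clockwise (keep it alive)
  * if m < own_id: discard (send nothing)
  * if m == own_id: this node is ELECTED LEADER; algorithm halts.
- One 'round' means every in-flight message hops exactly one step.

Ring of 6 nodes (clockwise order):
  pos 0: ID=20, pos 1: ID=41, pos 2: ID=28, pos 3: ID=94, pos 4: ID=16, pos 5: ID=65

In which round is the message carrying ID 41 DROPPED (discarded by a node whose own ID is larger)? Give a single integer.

Round 1: pos1(id41) recv 20: drop; pos2(id28) recv 41: fwd; pos3(id94) recv 28: drop; pos4(id16) recv 94: fwd; pos5(id65) recv 16: drop; pos0(id20) recv 65: fwd
Round 2: pos3(id94) recv 41: drop; pos5(id65) recv 94: fwd; pos1(id41) recv 65: fwd
Round 3: pos0(id20) recv 94: fwd; pos2(id28) recv 65: fwd
Round 4: pos1(id41) recv 94: fwd; pos3(id94) recv 65: drop
Round 5: pos2(id28) recv 94: fwd
Round 6: pos3(id94) recv 94: ELECTED
Message ID 41 originates at pos 1; dropped at pos 3 in round 2

Answer: 2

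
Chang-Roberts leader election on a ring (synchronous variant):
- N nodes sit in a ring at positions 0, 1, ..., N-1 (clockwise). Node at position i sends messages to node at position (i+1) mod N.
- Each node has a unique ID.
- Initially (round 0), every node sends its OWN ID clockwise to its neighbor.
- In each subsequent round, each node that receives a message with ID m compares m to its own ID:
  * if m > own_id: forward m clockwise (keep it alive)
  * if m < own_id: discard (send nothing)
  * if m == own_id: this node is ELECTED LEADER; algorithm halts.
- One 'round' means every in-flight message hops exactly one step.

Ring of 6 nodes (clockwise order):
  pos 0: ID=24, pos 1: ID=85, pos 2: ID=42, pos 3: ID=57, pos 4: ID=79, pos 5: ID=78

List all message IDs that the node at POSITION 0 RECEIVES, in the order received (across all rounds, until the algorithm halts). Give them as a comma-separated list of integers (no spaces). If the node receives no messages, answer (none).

Round 1: pos1(id85) recv 24: drop; pos2(id42) recv 85: fwd; pos3(id57) recv 42: drop; pos4(id79) recv 57: drop; pos5(id78) recv 79: fwd; pos0(id24) recv 78: fwd
Round 2: pos3(id57) recv 85: fwd; pos0(id24) recv 79: fwd; pos1(id85) recv 78: drop
Round 3: pos4(id79) recv 85: fwd; pos1(id85) recv 79: drop
Round 4: pos5(id78) recv 85: fwd
Round 5: pos0(id24) recv 85: fwd
Round 6: pos1(id85) recv 85: ELECTED

Answer: 78,79,85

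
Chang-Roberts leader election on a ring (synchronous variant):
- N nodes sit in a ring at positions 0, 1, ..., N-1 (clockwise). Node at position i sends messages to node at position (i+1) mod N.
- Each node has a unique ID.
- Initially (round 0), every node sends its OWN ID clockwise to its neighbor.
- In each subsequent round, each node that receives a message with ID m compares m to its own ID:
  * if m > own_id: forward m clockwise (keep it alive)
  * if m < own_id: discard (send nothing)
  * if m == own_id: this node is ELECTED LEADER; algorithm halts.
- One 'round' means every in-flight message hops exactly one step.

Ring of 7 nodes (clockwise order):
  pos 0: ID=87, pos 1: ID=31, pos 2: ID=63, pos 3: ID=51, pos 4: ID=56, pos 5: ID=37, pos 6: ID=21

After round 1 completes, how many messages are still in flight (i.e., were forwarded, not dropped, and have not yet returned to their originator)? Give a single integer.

Round 1: pos1(id31) recv 87: fwd; pos2(id63) recv 31: drop; pos3(id51) recv 63: fwd; pos4(id56) recv 51: drop; pos5(id37) recv 56: fwd; pos6(id21) recv 37: fwd; pos0(id87) recv 21: drop
After round 1: 4 messages still in flight

Answer: 4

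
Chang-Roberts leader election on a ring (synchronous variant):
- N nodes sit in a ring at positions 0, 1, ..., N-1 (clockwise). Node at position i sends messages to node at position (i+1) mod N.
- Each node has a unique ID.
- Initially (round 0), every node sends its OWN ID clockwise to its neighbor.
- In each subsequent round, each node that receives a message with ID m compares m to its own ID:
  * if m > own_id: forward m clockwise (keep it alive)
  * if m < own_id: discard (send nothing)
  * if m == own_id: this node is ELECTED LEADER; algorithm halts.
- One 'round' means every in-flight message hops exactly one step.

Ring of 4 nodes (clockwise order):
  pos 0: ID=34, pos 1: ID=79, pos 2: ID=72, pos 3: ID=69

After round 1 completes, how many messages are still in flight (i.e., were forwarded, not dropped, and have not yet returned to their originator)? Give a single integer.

Round 1: pos1(id79) recv 34: drop; pos2(id72) recv 79: fwd; pos3(id69) recv 72: fwd; pos0(id34) recv 69: fwd
After round 1: 3 messages still in flight

Answer: 3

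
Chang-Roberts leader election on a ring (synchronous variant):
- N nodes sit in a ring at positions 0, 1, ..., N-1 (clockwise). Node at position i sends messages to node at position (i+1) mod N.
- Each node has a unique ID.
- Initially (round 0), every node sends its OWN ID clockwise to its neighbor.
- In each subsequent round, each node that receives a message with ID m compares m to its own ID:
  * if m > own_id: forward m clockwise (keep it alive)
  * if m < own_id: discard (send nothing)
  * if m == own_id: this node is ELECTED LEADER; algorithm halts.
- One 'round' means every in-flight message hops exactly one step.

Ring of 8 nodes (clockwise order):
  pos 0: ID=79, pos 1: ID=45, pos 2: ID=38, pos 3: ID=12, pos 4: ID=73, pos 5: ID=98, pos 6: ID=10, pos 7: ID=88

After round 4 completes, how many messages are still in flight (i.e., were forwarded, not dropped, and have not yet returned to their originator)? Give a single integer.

Answer: 3

Derivation:
Round 1: pos1(id45) recv 79: fwd; pos2(id38) recv 45: fwd; pos3(id12) recv 38: fwd; pos4(id73) recv 12: drop; pos5(id98) recv 73: drop; pos6(id10) recv 98: fwd; pos7(id88) recv 10: drop; pos0(id79) recv 88: fwd
Round 2: pos2(id38) recv 79: fwd; pos3(id12) recv 45: fwd; pos4(id73) recv 38: drop; pos7(id88) recv 98: fwd; pos1(id45) recv 88: fwd
Round 3: pos3(id12) recv 79: fwd; pos4(id73) recv 45: drop; pos0(id79) recv 98: fwd; pos2(id38) recv 88: fwd
Round 4: pos4(id73) recv 79: fwd; pos1(id45) recv 98: fwd; pos3(id12) recv 88: fwd
After round 4: 3 messages still in flight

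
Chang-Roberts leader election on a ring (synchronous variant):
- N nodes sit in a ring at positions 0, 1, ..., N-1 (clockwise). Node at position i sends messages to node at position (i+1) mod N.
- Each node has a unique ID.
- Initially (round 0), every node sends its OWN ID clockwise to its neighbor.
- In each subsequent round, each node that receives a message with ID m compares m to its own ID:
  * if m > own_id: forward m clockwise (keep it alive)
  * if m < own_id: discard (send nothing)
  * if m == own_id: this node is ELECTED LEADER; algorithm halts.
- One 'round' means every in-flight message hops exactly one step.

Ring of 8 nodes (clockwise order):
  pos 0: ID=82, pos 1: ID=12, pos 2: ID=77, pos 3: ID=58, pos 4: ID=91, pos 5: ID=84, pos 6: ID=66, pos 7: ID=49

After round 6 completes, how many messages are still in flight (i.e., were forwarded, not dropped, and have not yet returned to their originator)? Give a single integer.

Round 1: pos1(id12) recv 82: fwd; pos2(id77) recv 12: drop; pos3(id58) recv 77: fwd; pos4(id91) recv 58: drop; pos5(id84) recv 91: fwd; pos6(id66) recv 84: fwd; pos7(id49) recv 66: fwd; pos0(id82) recv 49: drop
Round 2: pos2(id77) recv 82: fwd; pos4(id91) recv 77: drop; pos6(id66) recv 91: fwd; pos7(id49) recv 84: fwd; pos0(id82) recv 66: drop
Round 3: pos3(id58) recv 82: fwd; pos7(id49) recv 91: fwd; pos0(id82) recv 84: fwd
Round 4: pos4(id91) recv 82: drop; pos0(id82) recv 91: fwd; pos1(id12) recv 84: fwd
Round 5: pos1(id12) recv 91: fwd; pos2(id77) recv 84: fwd
Round 6: pos2(id77) recv 91: fwd; pos3(id58) recv 84: fwd
After round 6: 2 messages still in flight

Answer: 2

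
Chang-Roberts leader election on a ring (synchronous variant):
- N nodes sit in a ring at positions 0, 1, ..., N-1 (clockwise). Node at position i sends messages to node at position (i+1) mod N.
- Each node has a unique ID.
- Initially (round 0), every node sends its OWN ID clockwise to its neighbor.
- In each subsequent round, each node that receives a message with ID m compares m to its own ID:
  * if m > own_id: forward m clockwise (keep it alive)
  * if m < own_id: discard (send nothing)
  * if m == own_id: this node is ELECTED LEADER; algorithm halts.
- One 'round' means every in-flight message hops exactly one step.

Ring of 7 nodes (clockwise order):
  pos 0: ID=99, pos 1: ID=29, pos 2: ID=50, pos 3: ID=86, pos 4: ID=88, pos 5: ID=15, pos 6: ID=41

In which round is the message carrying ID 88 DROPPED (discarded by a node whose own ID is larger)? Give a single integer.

Round 1: pos1(id29) recv 99: fwd; pos2(id50) recv 29: drop; pos3(id86) recv 50: drop; pos4(id88) recv 86: drop; pos5(id15) recv 88: fwd; pos6(id41) recv 15: drop; pos0(id99) recv 41: drop
Round 2: pos2(id50) recv 99: fwd; pos6(id41) recv 88: fwd
Round 3: pos3(id86) recv 99: fwd; pos0(id99) recv 88: drop
Round 4: pos4(id88) recv 99: fwd
Round 5: pos5(id15) recv 99: fwd
Round 6: pos6(id41) recv 99: fwd
Round 7: pos0(id99) recv 99: ELECTED
Message ID 88 originates at pos 4; dropped at pos 0 in round 3

Answer: 3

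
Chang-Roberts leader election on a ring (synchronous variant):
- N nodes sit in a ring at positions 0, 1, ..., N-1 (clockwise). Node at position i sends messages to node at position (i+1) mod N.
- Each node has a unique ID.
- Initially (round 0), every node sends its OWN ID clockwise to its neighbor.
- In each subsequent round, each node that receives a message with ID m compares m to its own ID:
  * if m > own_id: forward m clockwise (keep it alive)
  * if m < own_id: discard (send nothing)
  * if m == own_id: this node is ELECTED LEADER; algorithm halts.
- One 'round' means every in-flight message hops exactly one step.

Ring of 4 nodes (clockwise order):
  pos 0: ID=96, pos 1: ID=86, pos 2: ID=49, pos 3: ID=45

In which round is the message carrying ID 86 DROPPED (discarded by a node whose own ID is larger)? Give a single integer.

Round 1: pos1(id86) recv 96: fwd; pos2(id49) recv 86: fwd; pos3(id45) recv 49: fwd; pos0(id96) recv 45: drop
Round 2: pos2(id49) recv 96: fwd; pos3(id45) recv 86: fwd; pos0(id96) recv 49: drop
Round 3: pos3(id45) recv 96: fwd; pos0(id96) recv 86: drop
Round 4: pos0(id96) recv 96: ELECTED
Message ID 86 originates at pos 1; dropped at pos 0 in round 3

Answer: 3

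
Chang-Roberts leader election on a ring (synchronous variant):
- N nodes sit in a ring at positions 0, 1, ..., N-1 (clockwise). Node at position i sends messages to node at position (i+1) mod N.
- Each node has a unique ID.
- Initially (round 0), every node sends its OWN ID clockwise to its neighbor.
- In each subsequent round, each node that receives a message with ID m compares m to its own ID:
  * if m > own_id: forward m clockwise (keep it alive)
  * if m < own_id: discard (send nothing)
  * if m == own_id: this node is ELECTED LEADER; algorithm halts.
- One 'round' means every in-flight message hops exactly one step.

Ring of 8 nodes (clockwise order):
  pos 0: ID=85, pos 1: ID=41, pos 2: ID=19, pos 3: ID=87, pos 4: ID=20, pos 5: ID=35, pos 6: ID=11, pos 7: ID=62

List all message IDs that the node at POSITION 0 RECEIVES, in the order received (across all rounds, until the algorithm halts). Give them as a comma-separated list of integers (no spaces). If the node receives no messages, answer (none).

Round 1: pos1(id41) recv 85: fwd; pos2(id19) recv 41: fwd; pos3(id87) recv 19: drop; pos4(id20) recv 87: fwd; pos5(id35) recv 20: drop; pos6(id11) recv 35: fwd; pos7(id62) recv 11: drop; pos0(id85) recv 62: drop
Round 2: pos2(id19) recv 85: fwd; pos3(id87) recv 41: drop; pos5(id35) recv 87: fwd; pos7(id62) recv 35: drop
Round 3: pos3(id87) recv 85: drop; pos6(id11) recv 87: fwd
Round 4: pos7(id62) recv 87: fwd
Round 5: pos0(id85) recv 87: fwd
Round 6: pos1(id41) recv 87: fwd
Round 7: pos2(id19) recv 87: fwd
Round 8: pos3(id87) recv 87: ELECTED

Answer: 62,87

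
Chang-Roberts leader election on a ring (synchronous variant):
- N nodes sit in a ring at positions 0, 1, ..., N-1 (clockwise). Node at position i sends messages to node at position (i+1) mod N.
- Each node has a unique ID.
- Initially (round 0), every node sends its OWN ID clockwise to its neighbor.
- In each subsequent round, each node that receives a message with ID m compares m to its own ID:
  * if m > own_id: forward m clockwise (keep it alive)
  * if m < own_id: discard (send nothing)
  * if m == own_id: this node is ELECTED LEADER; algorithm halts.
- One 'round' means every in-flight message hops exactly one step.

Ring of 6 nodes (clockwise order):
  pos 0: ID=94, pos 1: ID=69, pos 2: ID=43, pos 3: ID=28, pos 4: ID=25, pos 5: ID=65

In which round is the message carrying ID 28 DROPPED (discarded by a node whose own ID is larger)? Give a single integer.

Answer: 2

Derivation:
Round 1: pos1(id69) recv 94: fwd; pos2(id43) recv 69: fwd; pos3(id28) recv 43: fwd; pos4(id25) recv 28: fwd; pos5(id65) recv 25: drop; pos0(id94) recv 65: drop
Round 2: pos2(id43) recv 94: fwd; pos3(id28) recv 69: fwd; pos4(id25) recv 43: fwd; pos5(id65) recv 28: drop
Round 3: pos3(id28) recv 94: fwd; pos4(id25) recv 69: fwd; pos5(id65) recv 43: drop
Round 4: pos4(id25) recv 94: fwd; pos5(id65) recv 69: fwd
Round 5: pos5(id65) recv 94: fwd; pos0(id94) recv 69: drop
Round 6: pos0(id94) recv 94: ELECTED
Message ID 28 originates at pos 3; dropped at pos 5 in round 2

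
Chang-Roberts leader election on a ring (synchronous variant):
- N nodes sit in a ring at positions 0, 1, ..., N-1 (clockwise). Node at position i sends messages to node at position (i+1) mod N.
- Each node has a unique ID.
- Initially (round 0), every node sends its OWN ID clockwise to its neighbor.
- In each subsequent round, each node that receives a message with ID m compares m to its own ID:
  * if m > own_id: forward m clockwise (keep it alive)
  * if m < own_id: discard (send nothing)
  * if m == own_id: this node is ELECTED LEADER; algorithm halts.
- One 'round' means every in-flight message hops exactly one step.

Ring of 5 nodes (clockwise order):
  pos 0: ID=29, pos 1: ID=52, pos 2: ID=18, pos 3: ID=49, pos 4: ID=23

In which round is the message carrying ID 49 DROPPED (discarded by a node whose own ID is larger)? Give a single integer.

Round 1: pos1(id52) recv 29: drop; pos2(id18) recv 52: fwd; pos3(id49) recv 18: drop; pos4(id23) recv 49: fwd; pos0(id29) recv 23: drop
Round 2: pos3(id49) recv 52: fwd; pos0(id29) recv 49: fwd
Round 3: pos4(id23) recv 52: fwd; pos1(id52) recv 49: drop
Round 4: pos0(id29) recv 52: fwd
Round 5: pos1(id52) recv 52: ELECTED
Message ID 49 originates at pos 3; dropped at pos 1 in round 3

Answer: 3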